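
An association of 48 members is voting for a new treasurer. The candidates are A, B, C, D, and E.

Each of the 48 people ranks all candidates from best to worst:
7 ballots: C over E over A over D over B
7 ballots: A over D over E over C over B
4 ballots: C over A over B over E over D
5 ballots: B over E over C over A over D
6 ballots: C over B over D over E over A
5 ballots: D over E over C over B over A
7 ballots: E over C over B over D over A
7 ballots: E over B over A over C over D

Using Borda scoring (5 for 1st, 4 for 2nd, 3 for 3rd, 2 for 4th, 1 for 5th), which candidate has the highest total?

E

A: 7×3 + 7×5 + 4×4 + 5×2 + 6×1 + 5×1 + 7×1 + 7×3 = 121
B: 7×1 + 7×1 + 4×3 + 5×5 + 6×4 + 5×2 + 7×3 + 7×4 = 134
C: 7×5 + 7×2 + 4×5 + 5×3 + 6×5 + 5×3 + 7×4 + 7×2 = 171
D: 7×2 + 7×4 + 4×1 + 5×1 + 6×3 + 5×5 + 7×2 + 7×1 = 115
E: 7×4 + 7×3 + 4×2 + 5×4 + 6×2 + 5×4 + 7×5 + 7×5 = 179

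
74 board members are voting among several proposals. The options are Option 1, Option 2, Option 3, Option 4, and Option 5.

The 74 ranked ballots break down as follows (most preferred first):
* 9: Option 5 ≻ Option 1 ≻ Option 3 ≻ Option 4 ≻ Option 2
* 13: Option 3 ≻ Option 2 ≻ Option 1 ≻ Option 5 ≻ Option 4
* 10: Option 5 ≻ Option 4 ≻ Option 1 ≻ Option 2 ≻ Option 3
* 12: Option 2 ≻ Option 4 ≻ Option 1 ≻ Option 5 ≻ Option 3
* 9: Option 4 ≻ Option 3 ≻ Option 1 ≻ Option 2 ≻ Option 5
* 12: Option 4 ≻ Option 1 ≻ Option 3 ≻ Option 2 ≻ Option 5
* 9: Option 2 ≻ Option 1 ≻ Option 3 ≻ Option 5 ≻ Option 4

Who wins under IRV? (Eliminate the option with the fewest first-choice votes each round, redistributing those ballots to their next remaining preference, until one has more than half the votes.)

Option 4

Round 1: Option 1 0, Option 2 21, Option 3 13, Option 4 21, Option 5 19. Option 1 eliminated.
Round 2: Option 2 21, Option 3 13, Option 4 21, Option 5 19. Option 3 eliminated.
Round 3: Option 2 34, Option 4 21, Option 5 19. Option 5 eliminated.
Round 4: Option 2 34, Option 4 40. Option 4 has a majority (≥38).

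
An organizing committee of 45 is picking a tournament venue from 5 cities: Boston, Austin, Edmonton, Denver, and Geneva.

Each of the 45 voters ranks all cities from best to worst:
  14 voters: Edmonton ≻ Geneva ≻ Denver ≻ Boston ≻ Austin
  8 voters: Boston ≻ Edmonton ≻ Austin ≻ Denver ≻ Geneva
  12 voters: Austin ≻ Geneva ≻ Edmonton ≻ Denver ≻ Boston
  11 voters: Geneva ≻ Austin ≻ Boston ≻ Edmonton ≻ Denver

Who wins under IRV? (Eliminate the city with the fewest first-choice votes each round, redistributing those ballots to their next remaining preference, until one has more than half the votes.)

Austin

Round 1: Boston 8, Austin 12, Edmonton 14, Denver 0, Geneva 11. Denver eliminated.
Round 2: Boston 8, Austin 12, Edmonton 14, Geneva 11. Boston eliminated.
Round 3: Austin 12, Edmonton 22, Geneva 11. Geneva eliminated.
Round 4: Austin 23, Edmonton 22. Austin has a majority (≥23).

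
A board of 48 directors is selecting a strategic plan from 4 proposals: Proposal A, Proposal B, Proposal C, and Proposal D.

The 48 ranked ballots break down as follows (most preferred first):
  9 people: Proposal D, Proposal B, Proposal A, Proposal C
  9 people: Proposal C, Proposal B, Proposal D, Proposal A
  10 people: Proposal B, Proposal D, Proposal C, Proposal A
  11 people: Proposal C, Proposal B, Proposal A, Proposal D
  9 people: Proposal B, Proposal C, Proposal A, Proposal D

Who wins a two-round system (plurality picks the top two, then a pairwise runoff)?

Round 1 first-place votes: Proposal A 0, Proposal B 19, Proposal C 20, Proposal D 9. Proposal C and Proposal B advance.
Runoff: Proposal C is ranked above Proposal B on 20 ballots, Proposal B above Proposal C on 28.

Proposal B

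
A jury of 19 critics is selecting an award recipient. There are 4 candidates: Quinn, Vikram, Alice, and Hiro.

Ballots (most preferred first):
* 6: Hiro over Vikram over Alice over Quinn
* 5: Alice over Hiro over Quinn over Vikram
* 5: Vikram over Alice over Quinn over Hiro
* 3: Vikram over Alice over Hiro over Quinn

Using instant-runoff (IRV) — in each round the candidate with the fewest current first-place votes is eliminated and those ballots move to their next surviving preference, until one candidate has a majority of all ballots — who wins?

Round 1: Quinn 0, Vikram 8, Alice 5, Hiro 6. Quinn eliminated.
Round 2: Vikram 8, Alice 5, Hiro 6. Alice eliminated.
Round 3: Vikram 8, Hiro 11. Hiro has a majority (≥10).

Hiro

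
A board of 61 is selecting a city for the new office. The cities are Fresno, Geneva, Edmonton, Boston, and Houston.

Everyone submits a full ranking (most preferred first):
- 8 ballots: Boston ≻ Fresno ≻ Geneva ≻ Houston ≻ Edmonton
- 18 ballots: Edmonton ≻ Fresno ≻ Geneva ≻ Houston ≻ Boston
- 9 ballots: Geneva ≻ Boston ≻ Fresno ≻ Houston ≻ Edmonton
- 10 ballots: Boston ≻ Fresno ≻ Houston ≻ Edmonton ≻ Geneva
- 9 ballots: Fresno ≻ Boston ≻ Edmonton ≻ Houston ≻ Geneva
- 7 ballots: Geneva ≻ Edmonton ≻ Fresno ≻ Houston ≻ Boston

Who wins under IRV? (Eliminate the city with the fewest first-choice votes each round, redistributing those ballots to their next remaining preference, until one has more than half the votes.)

Boston

Round 1: Fresno 9, Geneva 16, Edmonton 18, Boston 18, Houston 0. Houston eliminated.
Round 2: Fresno 9, Geneva 16, Edmonton 18, Boston 18. Fresno eliminated.
Round 3: Geneva 16, Edmonton 18, Boston 27. Geneva eliminated.
Round 4: Edmonton 25, Boston 36. Boston has a majority (≥31).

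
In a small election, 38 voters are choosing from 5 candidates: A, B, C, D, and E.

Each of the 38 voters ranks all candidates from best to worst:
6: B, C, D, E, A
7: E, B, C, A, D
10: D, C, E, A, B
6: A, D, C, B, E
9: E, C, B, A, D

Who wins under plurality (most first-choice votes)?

First-place votes: A 6, B 6, C 0, D 10, E 16.

E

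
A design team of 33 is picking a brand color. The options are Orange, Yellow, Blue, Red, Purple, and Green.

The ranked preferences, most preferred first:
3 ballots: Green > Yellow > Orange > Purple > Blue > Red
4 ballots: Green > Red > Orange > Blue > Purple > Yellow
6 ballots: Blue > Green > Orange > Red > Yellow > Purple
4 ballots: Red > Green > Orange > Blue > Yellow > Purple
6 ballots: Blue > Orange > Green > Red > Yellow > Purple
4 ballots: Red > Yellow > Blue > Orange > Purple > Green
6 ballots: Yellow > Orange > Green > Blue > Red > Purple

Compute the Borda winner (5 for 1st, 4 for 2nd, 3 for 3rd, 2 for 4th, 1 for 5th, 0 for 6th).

Orange: 3×3 + 4×3 + 6×3 + 4×3 + 6×4 + 4×2 + 6×4 = 107
Yellow: 3×4 + 4×0 + 6×1 + 4×1 + 6×1 + 4×4 + 6×5 = 74
Blue: 3×1 + 4×2 + 6×5 + 4×2 + 6×5 + 4×3 + 6×2 = 103
Red: 3×0 + 4×4 + 6×2 + 4×5 + 6×2 + 4×5 + 6×1 = 86
Purple: 3×2 + 4×1 + 6×0 + 4×0 + 6×0 + 4×1 + 6×0 = 14
Green: 3×5 + 4×5 + 6×4 + 4×4 + 6×3 + 4×0 + 6×3 = 111

Green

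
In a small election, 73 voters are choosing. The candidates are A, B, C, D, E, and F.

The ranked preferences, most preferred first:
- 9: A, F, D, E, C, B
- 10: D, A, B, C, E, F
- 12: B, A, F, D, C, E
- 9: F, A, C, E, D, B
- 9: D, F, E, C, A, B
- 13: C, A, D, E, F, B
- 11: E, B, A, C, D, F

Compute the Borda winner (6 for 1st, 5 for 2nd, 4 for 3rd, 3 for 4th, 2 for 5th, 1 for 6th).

A

A: 9×6 + 10×5 + 12×5 + 9×5 + 9×2 + 13×5 + 11×4 = 336
B: 9×1 + 10×4 + 12×6 + 9×1 + 9×1 + 13×1 + 11×5 = 207
C: 9×2 + 10×3 + 12×2 + 9×4 + 9×3 + 13×6 + 11×3 = 246
D: 9×4 + 10×6 + 12×3 + 9×2 + 9×6 + 13×4 + 11×2 = 278
E: 9×3 + 10×2 + 12×1 + 9×3 + 9×4 + 13×3 + 11×6 = 227
F: 9×5 + 10×1 + 12×4 + 9×6 + 9×5 + 13×2 + 11×1 = 239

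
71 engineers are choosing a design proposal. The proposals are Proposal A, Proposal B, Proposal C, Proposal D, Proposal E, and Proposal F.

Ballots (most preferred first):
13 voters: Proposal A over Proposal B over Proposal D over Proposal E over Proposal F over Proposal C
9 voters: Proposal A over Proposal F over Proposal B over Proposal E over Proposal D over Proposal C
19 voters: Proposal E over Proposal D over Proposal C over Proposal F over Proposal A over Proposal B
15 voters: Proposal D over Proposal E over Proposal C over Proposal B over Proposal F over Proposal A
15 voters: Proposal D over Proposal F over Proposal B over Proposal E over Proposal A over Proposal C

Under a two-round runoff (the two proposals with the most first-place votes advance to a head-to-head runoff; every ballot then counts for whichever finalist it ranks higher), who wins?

Proposal D

Round 1 first-place votes: Proposal A 22, Proposal B 0, Proposal C 0, Proposal D 30, Proposal E 19, Proposal F 0. Proposal D and Proposal A advance.
Runoff: Proposal D is ranked above Proposal A on 49 ballots, Proposal A above Proposal D on 22.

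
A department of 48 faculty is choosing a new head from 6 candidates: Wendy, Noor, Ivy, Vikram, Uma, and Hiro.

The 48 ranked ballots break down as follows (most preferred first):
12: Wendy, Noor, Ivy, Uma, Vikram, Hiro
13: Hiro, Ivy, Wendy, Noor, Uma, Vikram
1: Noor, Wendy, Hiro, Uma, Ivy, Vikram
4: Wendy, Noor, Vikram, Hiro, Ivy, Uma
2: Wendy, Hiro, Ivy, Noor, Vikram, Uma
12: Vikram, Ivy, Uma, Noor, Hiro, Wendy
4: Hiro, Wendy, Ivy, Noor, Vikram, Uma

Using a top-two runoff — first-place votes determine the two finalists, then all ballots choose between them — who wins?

Hiro

Round 1 first-place votes: Wendy 18, Noor 1, Ivy 0, Vikram 12, Uma 0, Hiro 17. Wendy and Hiro advance.
Runoff: Wendy is ranked above Hiro on 19 ballots, Hiro above Wendy on 29.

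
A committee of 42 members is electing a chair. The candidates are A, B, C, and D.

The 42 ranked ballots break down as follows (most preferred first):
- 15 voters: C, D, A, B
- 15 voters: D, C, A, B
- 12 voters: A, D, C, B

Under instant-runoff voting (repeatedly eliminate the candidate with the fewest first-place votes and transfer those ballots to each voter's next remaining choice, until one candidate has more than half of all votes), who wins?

D

Round 1: A 12, B 0, C 15, D 15. B eliminated.
Round 2: A 12, C 15, D 15. A eliminated.
Round 3: C 15, D 27. D has a majority (≥22).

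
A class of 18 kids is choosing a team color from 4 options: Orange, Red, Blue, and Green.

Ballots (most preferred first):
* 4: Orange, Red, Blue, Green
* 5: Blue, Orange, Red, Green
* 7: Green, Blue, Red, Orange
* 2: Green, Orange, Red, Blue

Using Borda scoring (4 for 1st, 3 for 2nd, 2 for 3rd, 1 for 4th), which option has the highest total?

Blue

Orange: 4×4 + 5×3 + 7×1 + 2×3 = 44
Red: 4×3 + 5×2 + 7×2 + 2×2 = 40
Blue: 4×2 + 5×4 + 7×3 + 2×1 = 51
Green: 4×1 + 5×1 + 7×4 + 2×4 = 45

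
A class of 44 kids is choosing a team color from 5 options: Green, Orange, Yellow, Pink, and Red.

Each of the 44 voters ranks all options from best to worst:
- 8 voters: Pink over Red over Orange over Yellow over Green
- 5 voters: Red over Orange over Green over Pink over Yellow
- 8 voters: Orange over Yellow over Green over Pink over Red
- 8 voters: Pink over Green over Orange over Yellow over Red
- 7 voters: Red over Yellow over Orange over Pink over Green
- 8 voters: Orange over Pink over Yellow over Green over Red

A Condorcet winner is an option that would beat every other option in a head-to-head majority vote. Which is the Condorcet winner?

Orange vs Green: 36–8
Orange vs Yellow: 37–7
Orange vs Pink: 28–16
Orange vs Red: 24–20
Orange beats every other option.

Orange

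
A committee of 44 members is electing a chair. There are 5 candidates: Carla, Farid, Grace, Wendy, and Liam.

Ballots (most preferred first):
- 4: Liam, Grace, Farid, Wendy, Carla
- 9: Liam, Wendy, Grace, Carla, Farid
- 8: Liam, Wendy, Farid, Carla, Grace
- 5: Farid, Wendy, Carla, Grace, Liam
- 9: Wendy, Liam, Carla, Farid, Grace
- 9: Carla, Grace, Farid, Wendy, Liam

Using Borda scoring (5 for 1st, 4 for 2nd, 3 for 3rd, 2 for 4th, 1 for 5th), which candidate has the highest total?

Wendy

Carla: 4×1 + 9×2 + 8×2 + 5×3 + 9×3 + 9×5 = 125
Farid: 4×3 + 9×1 + 8×3 + 5×5 + 9×2 + 9×3 = 115
Grace: 4×4 + 9×3 + 8×1 + 5×2 + 9×1 + 9×4 = 106
Wendy: 4×2 + 9×4 + 8×4 + 5×4 + 9×5 + 9×2 = 159
Liam: 4×5 + 9×5 + 8×5 + 5×1 + 9×4 + 9×1 = 155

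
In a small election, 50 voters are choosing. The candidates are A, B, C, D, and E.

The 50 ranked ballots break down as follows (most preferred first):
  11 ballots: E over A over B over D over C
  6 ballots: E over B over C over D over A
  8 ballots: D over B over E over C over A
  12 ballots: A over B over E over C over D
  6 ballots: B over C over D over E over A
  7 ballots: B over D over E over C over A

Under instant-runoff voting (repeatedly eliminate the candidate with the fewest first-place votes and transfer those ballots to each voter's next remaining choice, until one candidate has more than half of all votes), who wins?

Round 1: A 12, B 13, C 0, D 8, E 17. C eliminated.
Round 2: A 12, B 13, D 8, E 17. D eliminated.
Round 3: A 12, B 21, E 17. A eliminated.
Round 4: B 33, E 17. B has a majority (≥26).

B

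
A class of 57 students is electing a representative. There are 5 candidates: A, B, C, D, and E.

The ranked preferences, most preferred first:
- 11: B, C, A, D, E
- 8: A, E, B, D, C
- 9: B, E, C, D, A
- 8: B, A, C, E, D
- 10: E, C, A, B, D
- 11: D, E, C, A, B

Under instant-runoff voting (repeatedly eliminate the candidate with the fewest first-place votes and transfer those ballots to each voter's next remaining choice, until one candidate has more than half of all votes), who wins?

Round 1: A 8, B 28, C 0, D 11, E 10. C eliminated.
Round 2: A 8, B 28, D 11, E 10. A eliminated.
Round 3: B 28, D 11, E 18. D eliminated.
Round 4: B 28, E 29. E has a majority (≥29).

E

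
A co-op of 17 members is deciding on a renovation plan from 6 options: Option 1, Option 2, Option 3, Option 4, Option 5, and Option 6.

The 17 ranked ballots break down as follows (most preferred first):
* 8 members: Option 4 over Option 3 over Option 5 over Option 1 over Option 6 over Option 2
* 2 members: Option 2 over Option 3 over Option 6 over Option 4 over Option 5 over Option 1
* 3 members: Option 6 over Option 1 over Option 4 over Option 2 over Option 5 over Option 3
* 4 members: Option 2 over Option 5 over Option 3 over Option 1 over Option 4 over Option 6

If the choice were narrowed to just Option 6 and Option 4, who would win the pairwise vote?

Option 4

Option 6 is ranked above Option 4 on 5 ballots; Option 4 above Option 6 on 12.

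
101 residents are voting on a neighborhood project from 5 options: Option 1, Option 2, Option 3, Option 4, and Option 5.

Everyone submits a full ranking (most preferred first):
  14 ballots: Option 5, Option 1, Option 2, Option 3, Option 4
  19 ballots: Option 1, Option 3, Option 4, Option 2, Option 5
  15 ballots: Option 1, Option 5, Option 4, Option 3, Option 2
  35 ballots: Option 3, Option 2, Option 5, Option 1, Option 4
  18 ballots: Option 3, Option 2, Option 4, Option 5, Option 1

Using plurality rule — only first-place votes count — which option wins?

Option 3

First-place votes: Option 1 34, Option 2 0, Option 3 53, Option 4 0, Option 5 14.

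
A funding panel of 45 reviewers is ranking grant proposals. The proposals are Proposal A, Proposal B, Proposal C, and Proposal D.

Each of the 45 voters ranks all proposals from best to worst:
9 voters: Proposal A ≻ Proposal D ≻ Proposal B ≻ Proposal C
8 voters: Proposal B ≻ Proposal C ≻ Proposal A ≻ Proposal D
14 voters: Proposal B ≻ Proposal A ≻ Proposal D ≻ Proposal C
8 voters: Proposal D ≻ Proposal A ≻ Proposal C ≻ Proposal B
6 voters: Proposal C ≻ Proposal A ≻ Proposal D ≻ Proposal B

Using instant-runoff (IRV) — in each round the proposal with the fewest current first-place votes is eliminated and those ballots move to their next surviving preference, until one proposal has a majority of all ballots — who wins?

Round 1: Proposal A 9, Proposal B 22, Proposal C 6, Proposal D 8. Proposal C eliminated.
Round 2: Proposal A 15, Proposal B 22, Proposal D 8. Proposal D eliminated.
Round 3: Proposal A 23, Proposal B 22. Proposal A has a majority (≥23).

Proposal A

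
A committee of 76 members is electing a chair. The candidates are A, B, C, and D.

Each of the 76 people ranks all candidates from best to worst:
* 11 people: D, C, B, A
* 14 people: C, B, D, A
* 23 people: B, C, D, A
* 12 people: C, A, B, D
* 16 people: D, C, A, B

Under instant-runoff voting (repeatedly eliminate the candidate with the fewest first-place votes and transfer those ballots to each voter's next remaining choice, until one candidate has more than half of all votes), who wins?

Round 1: A 0, B 23, C 26, D 27. A eliminated.
Round 2: B 23, C 26, D 27. B eliminated.
Round 3: C 49, D 27. C has a majority (≥39).

C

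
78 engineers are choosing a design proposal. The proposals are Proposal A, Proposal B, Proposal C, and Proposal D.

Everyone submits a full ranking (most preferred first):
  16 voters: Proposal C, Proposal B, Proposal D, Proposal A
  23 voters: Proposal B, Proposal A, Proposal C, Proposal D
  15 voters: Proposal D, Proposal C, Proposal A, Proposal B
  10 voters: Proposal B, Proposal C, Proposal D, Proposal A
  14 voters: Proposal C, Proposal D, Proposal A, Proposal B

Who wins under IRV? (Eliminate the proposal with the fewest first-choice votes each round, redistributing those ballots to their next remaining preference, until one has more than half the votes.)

Proposal C

Round 1: Proposal A 0, Proposal B 33, Proposal C 30, Proposal D 15. Proposal A eliminated.
Round 2: Proposal B 33, Proposal C 30, Proposal D 15. Proposal D eliminated.
Round 3: Proposal B 33, Proposal C 45. Proposal C has a majority (≥40).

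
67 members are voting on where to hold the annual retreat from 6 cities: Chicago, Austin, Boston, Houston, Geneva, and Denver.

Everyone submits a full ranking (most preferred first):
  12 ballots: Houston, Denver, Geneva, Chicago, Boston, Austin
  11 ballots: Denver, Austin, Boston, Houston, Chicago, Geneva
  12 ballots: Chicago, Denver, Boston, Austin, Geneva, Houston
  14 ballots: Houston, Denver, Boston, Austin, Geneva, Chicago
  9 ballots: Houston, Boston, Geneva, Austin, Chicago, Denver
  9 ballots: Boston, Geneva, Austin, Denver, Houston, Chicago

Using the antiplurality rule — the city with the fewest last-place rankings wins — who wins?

Boston

Last-place votes: Chicago 23, Austin 12, Boston 0, Houston 12, Geneva 11, Denver 9.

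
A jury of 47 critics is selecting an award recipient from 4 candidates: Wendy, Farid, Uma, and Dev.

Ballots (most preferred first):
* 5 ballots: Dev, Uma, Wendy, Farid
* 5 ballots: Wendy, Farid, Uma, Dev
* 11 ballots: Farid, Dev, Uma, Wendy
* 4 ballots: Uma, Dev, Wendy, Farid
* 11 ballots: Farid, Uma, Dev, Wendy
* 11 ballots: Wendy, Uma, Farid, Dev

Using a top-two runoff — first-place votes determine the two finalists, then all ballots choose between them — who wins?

Round 1 first-place votes: Wendy 16, Farid 22, Uma 4, Dev 5. Farid and Wendy advance.
Runoff: Farid is ranked above Wendy on 22 ballots, Wendy above Farid on 25.

Wendy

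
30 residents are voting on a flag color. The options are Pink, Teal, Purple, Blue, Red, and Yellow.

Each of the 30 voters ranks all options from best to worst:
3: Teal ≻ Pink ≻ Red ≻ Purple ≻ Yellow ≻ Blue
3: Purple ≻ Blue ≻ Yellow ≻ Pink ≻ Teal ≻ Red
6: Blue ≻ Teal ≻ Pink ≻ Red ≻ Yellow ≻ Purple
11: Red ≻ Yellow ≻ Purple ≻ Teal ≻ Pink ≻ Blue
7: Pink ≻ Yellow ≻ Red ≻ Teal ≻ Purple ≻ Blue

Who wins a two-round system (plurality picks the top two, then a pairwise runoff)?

Round 1 first-place votes: Pink 7, Teal 3, Purple 3, Blue 6, Red 11, Yellow 0. Red and Pink advance.
Runoff: Red is ranked above Pink on 11 ballots, Pink above Red on 19.

Pink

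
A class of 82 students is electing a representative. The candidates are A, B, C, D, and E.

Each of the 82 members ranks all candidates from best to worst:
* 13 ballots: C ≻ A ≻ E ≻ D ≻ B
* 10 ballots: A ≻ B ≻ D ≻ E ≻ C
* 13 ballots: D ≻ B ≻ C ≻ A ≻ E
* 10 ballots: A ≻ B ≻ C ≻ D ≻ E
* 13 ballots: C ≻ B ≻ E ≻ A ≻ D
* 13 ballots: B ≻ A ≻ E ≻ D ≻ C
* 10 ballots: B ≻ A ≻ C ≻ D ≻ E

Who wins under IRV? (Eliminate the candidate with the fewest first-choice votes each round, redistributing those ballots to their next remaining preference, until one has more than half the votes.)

Round 1: A 20, B 23, C 26, D 13, E 0. E eliminated.
Round 2: A 20, B 23, C 26, D 13. D eliminated.
Round 3: A 20, B 36, C 26. A eliminated.
Round 4: B 56, C 26. B has a majority (≥42).

B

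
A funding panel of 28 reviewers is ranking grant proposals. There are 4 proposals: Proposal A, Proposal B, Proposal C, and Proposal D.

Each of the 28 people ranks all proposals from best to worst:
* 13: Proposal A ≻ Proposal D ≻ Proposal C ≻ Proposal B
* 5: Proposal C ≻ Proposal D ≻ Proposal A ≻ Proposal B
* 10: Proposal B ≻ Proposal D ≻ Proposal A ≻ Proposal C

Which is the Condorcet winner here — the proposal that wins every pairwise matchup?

Proposal D vs Proposal A: 15–13
Proposal D vs Proposal B: 18–10
Proposal D vs Proposal C: 23–5
Proposal D beats every other proposal.

Proposal D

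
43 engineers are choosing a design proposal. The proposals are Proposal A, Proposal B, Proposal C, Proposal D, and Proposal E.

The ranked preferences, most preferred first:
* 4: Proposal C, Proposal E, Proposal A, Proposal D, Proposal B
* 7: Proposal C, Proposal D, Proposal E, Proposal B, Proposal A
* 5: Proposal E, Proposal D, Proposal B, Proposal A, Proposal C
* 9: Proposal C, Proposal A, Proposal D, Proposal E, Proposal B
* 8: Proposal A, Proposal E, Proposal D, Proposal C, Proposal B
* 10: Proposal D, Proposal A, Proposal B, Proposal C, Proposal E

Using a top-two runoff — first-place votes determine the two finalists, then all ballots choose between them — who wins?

Round 1 first-place votes: Proposal A 8, Proposal B 0, Proposal C 20, Proposal D 10, Proposal E 5. Proposal C and Proposal D advance.
Runoff: Proposal C is ranked above Proposal D on 20 ballots, Proposal D above Proposal C on 23.

Proposal D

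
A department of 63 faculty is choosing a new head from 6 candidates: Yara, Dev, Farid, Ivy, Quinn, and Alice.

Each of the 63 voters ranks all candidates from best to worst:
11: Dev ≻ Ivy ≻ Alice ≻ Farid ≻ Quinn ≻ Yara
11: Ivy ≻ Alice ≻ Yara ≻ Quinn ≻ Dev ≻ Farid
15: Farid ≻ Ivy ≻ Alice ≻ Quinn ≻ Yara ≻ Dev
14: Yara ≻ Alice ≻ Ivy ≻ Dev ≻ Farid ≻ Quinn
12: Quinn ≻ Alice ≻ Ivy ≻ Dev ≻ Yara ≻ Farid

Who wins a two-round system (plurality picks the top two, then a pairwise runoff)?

Yara

Round 1 first-place votes: Yara 14, Dev 11, Farid 15, Ivy 11, Quinn 12, Alice 0. Farid and Yara advance.
Runoff: Farid is ranked above Yara on 26 ballots, Yara above Farid on 37.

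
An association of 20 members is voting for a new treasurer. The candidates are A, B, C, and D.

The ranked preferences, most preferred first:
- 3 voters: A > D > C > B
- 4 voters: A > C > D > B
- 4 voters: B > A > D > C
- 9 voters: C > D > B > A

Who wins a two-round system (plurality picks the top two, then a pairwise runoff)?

A

Round 1 first-place votes: A 7, B 4, C 9, D 0. C and A advance.
Runoff: C is ranked above A on 9 ballots, A above C on 11.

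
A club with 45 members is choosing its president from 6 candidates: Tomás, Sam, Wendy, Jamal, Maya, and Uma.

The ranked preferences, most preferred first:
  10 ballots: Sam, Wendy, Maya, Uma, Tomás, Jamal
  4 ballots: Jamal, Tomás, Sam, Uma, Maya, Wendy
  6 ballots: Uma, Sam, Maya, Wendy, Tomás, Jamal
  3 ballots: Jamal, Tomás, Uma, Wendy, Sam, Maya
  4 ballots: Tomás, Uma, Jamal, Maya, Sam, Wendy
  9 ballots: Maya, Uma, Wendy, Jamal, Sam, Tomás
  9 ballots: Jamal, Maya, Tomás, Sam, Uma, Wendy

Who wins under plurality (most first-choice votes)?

Jamal

First-place votes: Tomás 4, Sam 10, Wendy 0, Jamal 16, Maya 9, Uma 6.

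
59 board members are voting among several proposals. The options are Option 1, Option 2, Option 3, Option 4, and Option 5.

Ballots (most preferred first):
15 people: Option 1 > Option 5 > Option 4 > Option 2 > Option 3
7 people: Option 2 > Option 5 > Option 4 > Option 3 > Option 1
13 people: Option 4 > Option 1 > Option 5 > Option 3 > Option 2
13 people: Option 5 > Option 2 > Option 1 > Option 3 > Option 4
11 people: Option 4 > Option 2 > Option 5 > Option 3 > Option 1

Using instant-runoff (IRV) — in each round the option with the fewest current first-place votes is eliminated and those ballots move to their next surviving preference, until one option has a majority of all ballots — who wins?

Round 1: Option 1 15, Option 2 7, Option 3 0, Option 4 24, Option 5 13. Option 3 eliminated.
Round 2: Option 1 15, Option 2 7, Option 4 24, Option 5 13. Option 2 eliminated.
Round 3: Option 1 15, Option 4 24, Option 5 20. Option 1 eliminated.
Round 4: Option 4 24, Option 5 35. Option 5 has a majority (≥30).

Option 5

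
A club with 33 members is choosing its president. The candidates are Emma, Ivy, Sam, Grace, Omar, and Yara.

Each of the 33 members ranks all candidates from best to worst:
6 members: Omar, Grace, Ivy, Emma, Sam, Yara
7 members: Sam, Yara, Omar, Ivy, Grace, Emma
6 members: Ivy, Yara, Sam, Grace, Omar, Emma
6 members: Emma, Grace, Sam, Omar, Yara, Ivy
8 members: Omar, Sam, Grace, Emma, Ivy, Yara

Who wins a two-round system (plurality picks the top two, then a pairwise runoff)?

Round 1 first-place votes: Emma 6, Ivy 6, Sam 7, Grace 0, Omar 14, Yara 0. Omar and Sam advance.
Runoff: Omar is ranked above Sam on 14 ballots, Sam above Omar on 19.

Sam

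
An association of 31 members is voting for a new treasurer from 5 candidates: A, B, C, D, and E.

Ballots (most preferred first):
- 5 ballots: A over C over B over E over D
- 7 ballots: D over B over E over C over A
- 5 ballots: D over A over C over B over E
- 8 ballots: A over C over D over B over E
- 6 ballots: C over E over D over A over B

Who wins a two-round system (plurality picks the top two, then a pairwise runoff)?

Round 1 first-place votes: A 13, B 0, C 6, D 12, E 0. A and D advance.
Runoff: A is ranked above D on 13 ballots, D above A on 18.

D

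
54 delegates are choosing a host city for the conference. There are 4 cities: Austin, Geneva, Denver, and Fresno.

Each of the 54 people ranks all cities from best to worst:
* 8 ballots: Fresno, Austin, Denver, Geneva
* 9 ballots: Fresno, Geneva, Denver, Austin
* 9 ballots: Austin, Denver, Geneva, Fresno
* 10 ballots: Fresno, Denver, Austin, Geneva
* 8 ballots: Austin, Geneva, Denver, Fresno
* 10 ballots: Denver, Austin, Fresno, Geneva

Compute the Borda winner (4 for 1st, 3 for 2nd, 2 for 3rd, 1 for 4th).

Austin: 8×3 + 9×1 + 9×4 + 10×2 + 8×4 + 10×3 = 151
Geneva: 8×1 + 9×3 + 9×2 + 10×1 + 8×3 + 10×1 = 97
Denver: 8×2 + 9×2 + 9×3 + 10×3 + 8×2 + 10×4 = 147
Fresno: 8×4 + 9×4 + 9×1 + 10×4 + 8×1 + 10×2 = 145

Austin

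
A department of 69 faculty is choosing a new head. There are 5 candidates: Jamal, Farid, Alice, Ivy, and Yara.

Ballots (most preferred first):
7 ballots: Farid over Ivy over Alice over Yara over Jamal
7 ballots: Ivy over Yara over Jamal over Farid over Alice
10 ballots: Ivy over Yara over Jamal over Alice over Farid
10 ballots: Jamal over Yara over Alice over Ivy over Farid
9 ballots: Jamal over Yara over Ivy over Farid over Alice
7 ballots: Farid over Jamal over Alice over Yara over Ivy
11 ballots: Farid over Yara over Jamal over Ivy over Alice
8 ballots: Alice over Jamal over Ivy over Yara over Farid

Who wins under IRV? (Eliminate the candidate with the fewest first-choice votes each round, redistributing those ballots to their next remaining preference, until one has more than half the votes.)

Round 1: Jamal 19, Farid 25, Alice 8, Ivy 17, Yara 0. Yara eliminated.
Round 2: Jamal 19, Farid 25, Alice 8, Ivy 17. Alice eliminated.
Round 3: Jamal 27, Farid 25, Ivy 17. Ivy eliminated.
Round 4: Jamal 44, Farid 25. Jamal has a majority (≥35).

Jamal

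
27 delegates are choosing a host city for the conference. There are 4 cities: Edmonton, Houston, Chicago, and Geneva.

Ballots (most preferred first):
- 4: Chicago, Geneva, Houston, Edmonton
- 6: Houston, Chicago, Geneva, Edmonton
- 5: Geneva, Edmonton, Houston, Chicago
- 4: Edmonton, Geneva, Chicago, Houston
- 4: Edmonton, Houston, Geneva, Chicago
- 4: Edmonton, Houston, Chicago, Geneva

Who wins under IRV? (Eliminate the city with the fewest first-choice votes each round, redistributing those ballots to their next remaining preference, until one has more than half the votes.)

Round 1: Edmonton 12, Houston 6, Chicago 4, Geneva 5. Chicago eliminated.
Round 2: Edmonton 12, Houston 6, Geneva 9. Houston eliminated.
Round 3: Edmonton 12, Geneva 15. Geneva has a majority (≥14).

Geneva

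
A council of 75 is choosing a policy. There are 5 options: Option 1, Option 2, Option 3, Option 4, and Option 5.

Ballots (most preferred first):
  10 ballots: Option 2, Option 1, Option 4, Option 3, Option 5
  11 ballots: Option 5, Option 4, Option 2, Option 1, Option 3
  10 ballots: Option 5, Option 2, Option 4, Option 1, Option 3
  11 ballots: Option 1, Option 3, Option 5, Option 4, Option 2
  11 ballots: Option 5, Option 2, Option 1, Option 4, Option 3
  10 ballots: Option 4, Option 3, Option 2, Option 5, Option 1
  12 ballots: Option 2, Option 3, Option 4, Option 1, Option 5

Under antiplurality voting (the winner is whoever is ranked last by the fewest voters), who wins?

Last-place votes: Option 1 10, Option 2 11, Option 3 32, Option 4 0, Option 5 22.

Option 4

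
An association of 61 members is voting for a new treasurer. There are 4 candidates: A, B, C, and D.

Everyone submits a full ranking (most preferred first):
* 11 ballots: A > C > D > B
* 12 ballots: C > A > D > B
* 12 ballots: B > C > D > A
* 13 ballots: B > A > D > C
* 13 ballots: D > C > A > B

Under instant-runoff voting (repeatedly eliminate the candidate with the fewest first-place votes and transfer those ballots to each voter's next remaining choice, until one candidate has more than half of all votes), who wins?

C

Round 1: A 11, B 25, C 12, D 13. A eliminated.
Round 2: B 25, C 23, D 13. D eliminated.
Round 3: B 25, C 36. C has a majority (≥31).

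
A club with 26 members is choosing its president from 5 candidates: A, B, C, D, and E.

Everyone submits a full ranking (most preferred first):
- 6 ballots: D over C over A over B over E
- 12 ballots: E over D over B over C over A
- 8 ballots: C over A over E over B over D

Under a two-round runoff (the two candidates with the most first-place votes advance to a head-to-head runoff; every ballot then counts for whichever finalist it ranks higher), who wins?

C

Round 1 first-place votes: A 0, B 0, C 8, D 6, E 12. E and C advance.
Runoff: E is ranked above C on 12 ballots, C above E on 14.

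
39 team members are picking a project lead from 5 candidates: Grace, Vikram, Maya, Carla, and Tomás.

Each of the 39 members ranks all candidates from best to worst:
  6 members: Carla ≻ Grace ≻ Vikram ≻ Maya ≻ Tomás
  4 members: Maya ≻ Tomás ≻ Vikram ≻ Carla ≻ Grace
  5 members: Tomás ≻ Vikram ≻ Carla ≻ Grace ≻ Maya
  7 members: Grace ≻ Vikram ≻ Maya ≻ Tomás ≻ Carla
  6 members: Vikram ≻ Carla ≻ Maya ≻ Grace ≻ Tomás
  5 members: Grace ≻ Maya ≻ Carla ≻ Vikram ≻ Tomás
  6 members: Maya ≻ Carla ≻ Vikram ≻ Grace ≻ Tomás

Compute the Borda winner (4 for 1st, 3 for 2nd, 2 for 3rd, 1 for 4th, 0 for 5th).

Vikram

Grace: 6×3 + 4×0 + 5×1 + 7×4 + 6×1 + 5×4 + 6×1 = 83
Vikram: 6×2 + 4×2 + 5×3 + 7×3 + 6×4 + 5×1 + 6×2 = 97
Maya: 6×1 + 4×4 + 5×0 + 7×2 + 6×2 + 5×3 + 6×4 = 87
Carla: 6×4 + 4×1 + 5×2 + 7×0 + 6×3 + 5×2 + 6×3 = 84
Tomás: 6×0 + 4×3 + 5×4 + 7×1 + 6×0 + 5×0 + 6×0 = 39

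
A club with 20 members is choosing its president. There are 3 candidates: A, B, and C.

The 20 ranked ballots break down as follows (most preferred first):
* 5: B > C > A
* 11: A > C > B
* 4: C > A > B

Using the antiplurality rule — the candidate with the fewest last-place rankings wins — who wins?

Last-place votes: A 5, B 15, C 0.

C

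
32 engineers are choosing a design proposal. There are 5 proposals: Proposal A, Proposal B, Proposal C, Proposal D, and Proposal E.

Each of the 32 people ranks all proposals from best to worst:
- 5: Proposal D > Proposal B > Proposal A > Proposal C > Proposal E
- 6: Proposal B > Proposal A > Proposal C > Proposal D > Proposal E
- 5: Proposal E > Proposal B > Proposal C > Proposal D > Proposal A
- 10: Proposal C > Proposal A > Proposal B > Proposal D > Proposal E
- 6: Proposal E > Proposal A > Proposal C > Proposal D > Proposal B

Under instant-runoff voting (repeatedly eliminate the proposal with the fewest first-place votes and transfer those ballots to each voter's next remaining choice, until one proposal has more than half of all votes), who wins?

Proposal B

Round 1: Proposal A 0, Proposal B 6, Proposal C 10, Proposal D 5, Proposal E 11. Proposal A eliminated.
Round 2: Proposal B 6, Proposal C 10, Proposal D 5, Proposal E 11. Proposal D eliminated.
Round 3: Proposal B 11, Proposal C 10, Proposal E 11. Proposal C eliminated.
Round 4: Proposal B 21, Proposal E 11. Proposal B has a majority (≥17).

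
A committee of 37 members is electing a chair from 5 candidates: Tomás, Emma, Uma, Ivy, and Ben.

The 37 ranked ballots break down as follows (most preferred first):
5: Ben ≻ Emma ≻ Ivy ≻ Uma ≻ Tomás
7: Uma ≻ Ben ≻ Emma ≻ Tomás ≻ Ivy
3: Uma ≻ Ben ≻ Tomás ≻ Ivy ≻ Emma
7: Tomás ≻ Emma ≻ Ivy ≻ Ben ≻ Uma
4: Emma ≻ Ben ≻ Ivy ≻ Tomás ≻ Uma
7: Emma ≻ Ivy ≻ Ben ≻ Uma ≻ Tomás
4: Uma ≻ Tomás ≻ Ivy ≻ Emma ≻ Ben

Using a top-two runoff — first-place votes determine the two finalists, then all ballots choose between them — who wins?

Emma

Round 1 first-place votes: Tomás 7, Emma 11, Uma 14, Ivy 0, Ben 5. Uma and Emma advance.
Runoff: Uma is ranked above Emma on 14 ballots, Emma above Uma on 23.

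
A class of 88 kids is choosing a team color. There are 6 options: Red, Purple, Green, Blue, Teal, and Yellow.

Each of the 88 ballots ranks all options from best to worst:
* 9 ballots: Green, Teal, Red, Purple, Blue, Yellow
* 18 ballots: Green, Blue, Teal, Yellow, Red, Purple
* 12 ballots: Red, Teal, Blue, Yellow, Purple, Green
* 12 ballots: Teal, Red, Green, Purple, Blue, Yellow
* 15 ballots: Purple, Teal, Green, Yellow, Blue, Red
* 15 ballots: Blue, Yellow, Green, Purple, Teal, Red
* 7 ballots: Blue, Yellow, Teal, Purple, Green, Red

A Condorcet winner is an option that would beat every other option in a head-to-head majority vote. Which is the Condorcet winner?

Teal vs Red: 76–12
Teal vs Purple: 58–30
Teal vs Green: 46–42
Teal vs Blue: 48–40
Teal vs Yellow: 66–22
Teal beats every other option.

Teal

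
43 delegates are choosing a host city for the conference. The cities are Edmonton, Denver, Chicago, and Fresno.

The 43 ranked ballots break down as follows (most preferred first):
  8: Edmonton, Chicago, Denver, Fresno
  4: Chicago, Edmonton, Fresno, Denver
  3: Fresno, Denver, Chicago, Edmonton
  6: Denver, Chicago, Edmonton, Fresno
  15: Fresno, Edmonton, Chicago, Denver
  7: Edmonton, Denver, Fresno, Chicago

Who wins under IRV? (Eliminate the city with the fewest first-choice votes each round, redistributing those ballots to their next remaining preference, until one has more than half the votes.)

Edmonton

Round 1: Edmonton 15, Denver 6, Chicago 4, Fresno 18. Chicago eliminated.
Round 2: Edmonton 19, Denver 6, Fresno 18. Denver eliminated.
Round 3: Edmonton 25, Fresno 18. Edmonton has a majority (≥22).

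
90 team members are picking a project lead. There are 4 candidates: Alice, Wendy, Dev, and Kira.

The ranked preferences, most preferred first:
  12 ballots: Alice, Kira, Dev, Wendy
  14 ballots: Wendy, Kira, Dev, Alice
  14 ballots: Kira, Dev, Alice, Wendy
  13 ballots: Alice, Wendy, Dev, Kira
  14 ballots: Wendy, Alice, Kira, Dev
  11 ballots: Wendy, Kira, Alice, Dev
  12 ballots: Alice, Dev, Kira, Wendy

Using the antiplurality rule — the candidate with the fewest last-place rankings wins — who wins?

Last-place votes: Alice 14, Wendy 38, Dev 25, Kira 13.

Kira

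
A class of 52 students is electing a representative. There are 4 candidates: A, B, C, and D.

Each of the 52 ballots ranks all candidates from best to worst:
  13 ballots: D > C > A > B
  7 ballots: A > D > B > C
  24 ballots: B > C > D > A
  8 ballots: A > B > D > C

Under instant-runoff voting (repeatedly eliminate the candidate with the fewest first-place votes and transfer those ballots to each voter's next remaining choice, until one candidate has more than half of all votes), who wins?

Round 1: A 15, B 24, C 0, D 13. C eliminated.
Round 2: A 15, B 24, D 13. D eliminated.
Round 3: A 28, B 24. A has a majority (≥27).

A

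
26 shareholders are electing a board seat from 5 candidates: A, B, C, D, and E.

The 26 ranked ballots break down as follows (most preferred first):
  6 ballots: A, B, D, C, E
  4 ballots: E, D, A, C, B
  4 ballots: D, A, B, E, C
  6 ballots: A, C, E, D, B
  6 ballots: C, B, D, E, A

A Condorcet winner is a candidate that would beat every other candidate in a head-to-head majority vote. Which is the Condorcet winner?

D vs A: 14–12
D vs B: 14–12
D vs C: 14–12
D vs E: 16–10
D beats every other candidate.

D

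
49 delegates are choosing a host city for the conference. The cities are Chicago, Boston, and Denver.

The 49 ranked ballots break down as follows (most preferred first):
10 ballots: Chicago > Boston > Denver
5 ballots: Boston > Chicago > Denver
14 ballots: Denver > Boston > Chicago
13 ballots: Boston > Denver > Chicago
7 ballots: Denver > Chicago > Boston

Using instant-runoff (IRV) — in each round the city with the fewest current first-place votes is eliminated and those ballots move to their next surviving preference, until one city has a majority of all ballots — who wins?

Round 1: Chicago 10, Boston 18, Denver 21. Chicago eliminated.
Round 2: Boston 28, Denver 21. Boston has a majority (≥25).

Boston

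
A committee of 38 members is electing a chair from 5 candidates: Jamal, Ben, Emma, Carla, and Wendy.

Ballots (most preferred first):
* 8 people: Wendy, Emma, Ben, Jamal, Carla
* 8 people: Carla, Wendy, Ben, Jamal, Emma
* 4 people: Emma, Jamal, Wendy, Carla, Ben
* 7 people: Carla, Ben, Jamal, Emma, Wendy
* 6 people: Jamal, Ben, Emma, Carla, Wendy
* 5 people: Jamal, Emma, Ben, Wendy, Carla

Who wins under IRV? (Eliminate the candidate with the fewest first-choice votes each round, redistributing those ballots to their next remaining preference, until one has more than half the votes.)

Round 1: Jamal 11, Ben 0, Emma 4, Carla 15, Wendy 8. Ben eliminated.
Round 2: Jamal 11, Emma 4, Carla 15, Wendy 8. Emma eliminated.
Round 3: Jamal 15, Carla 15, Wendy 8. Wendy eliminated.
Round 4: Jamal 23, Carla 15. Jamal has a majority (≥20).

Jamal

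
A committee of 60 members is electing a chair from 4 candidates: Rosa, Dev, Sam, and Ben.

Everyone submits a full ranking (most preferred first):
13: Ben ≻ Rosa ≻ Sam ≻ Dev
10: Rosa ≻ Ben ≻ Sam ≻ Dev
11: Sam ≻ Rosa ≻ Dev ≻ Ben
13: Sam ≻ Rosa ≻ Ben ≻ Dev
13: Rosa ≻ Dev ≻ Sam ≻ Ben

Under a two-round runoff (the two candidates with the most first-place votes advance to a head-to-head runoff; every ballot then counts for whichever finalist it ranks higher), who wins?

Rosa

Round 1 first-place votes: Rosa 23, Dev 0, Sam 24, Ben 13. Sam and Rosa advance.
Runoff: Sam is ranked above Rosa on 24 ballots, Rosa above Sam on 36.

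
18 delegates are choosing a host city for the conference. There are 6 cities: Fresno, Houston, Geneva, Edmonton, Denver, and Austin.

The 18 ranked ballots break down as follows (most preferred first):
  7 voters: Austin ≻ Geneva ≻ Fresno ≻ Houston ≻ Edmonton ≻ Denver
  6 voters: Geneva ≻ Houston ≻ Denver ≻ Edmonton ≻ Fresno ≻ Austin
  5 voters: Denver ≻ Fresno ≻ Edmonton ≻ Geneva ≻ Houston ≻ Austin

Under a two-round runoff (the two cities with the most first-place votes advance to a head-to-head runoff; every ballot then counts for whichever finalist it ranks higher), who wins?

Geneva

Round 1 first-place votes: Fresno 0, Houston 0, Geneva 6, Edmonton 0, Denver 5, Austin 7. Austin and Geneva advance.
Runoff: Austin is ranked above Geneva on 7 ballots, Geneva above Austin on 11.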